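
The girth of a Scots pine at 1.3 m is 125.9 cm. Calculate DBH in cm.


Formula: DBH = C / pi
DBH = 125.9 / pi
pi = 3.14159...
DBH = 40.1 cm

40.1


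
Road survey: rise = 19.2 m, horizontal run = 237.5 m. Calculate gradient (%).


Formula: Gradient = rise / run * 100
Gradient = 19.2 / 237.5 * 100 = 8.1%

8.1


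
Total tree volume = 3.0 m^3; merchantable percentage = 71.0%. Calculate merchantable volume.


Formula: MV = V_total * (merchantable_pct / 100)
Merchantable fraction = 71.0% / 100 = 0.71
MV = 3.0 m^3 * 0.71 = 2.13 m^3

2.13


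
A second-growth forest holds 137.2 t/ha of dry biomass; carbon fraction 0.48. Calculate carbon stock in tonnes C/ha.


Formula: Carbon Stock = Biomass * Carbon Fraction
C = 137.2 t/ha * 0.48
C = 65.9 t C/ha

65.9


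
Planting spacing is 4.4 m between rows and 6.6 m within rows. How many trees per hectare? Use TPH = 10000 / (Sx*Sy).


Formula: TPH = 10000 m^2/ha / (spacing_x * spacing_y)
Area per tree = 4.4 m * 6.6 m = 29.04 m^2
TPH = 10000 / 29.04 = 344 trees/ha

344


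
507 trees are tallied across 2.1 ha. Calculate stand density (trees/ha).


Formula: Stand Density = N_trees / Area_ha
Density = 507 trees / 2.1 ha
Density = 241 trees/ha

241


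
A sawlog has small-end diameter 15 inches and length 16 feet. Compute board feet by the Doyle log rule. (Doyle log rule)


Doyle: BF = (D - 4)^2 * L / 16
Adjusted diameter = 15 - 4 = 11 in
(D-4)^2 = 11^2 = 121
BF = 121 * 16 / 16 = 121 BF

121


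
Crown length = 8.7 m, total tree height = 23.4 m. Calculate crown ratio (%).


Formula: Crown Ratio = (Crown Length / Total Height) * 100
CR = (8.7 m / 23.4 m) * 100
CR = 0.3718 * 100 = 37.2%

37.2


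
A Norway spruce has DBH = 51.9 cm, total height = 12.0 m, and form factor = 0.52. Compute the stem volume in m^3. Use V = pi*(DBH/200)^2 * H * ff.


Formula: V = pi * (DBH/200)^2 * H * ff
Radius = DBH/200 = 51.9/200 = 0.2595 m
Radius^2 = 0.2595^2 = 0.06734025 m^2
V = pi * 0.06734025 * 12.0 * 0.52
V = 1.32 m^3

1.32


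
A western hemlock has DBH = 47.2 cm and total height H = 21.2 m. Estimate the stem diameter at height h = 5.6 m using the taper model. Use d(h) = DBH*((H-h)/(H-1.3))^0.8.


Taper: d(h) = DBH * ((H - h) / (H - 1.3))^0.8
Numerator = H - h = 21.2 - 5.6 = 15.6 m
Denominator = H - 1.3 = 21.2 - 1.3 = 19.9 m
Ratio = 15.6 / 19.9 = 0.78392
d = 47.2 * 0.78392^0.8 = 38.8 cm

38.8


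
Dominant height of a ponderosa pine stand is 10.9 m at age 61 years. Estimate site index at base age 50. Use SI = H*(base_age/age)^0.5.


Formula: SI = H_dom * (base_age / age)^0.5
Age ratio = 50 / 61 = 0.81967
sqrt(age_ratio) = 0.90536
SI = 10.9 * 0.90536 = 9.9 m

9.9


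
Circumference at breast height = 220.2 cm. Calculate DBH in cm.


Formula: DBH = C / pi
DBH = 220.2 / pi
pi = 3.14159...
DBH = 70.1 cm

70.1


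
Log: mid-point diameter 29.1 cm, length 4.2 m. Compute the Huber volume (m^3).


Huber: V = Am * L,  Am = pi*(Dm/200)^2
Am = pi*(29.1/200)^2 = 0.066508 m^2
V = 0.066508*4.2 = 0.2793 m^3

0.2793


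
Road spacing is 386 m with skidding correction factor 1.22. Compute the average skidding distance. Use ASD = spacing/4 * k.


Formula: ASD = (spacing / 4) * correction
Uncorrected distance = spacing / 4 = 386 / 4 = 96.5 m
ASD = 96.5 * 1.22 = 118 m

118


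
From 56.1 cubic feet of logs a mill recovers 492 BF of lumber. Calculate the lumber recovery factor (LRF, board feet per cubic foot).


Formula: LRF = Lumber Output (BF) / Log Input (ft^3)
LRF = 492 BF / 56.1 ft^3
LRF = 8.77 BF/ft^3

8.77


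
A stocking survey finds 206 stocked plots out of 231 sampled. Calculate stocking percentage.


Formula: Stocking % = stocked plots / total plots * 100
Stocking = 206 / 231 * 100
Stocking = 0.8918 * 100 = 89.2%

89.2


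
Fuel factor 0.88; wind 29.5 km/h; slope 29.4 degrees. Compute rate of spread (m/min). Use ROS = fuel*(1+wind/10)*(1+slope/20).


Formula: ROS = fuel * (1 + wind/10) * (1 + slope/20)
Wind factor = 1 + 29.5/10 = 3.95
Slope factor = 1 + 29.4/20 = 2.47
ROS = 0.88 * 3.95 * 2.47 = 8.59 m/min

8.59


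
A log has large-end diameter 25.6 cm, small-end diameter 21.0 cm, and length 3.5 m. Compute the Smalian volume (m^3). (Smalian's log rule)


Smalian: V = (A1 + A2)/2 * L,  A = pi*(D/200)^2
A1 = pi*(25.6/200)^2 = 0.051472 m^2
A2 = pi*(21.0/200)^2 = 0.034636 m^2
V = (0.051472+0.034636)/2*3.5 = 0.1507 m^3

0.1507


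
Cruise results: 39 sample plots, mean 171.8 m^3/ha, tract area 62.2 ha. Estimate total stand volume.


Formula: Total Volume = Mean Volume per ha * Total Area
Total Volume = 171.8 m^3/ha * 62.2 ha
Total Volume = 10686 m^3

10686


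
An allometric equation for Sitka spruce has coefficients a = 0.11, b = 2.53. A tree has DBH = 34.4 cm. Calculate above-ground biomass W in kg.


Formula: W = a * DBH^b  (allometric power law)
DBH^b = 34.4^2.53 = 7717.7883
W = 0.11 * 7717.7883 = 849.0 kg

849.0


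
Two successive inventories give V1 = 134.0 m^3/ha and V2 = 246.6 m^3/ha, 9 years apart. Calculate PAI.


Formula: PAI = (V_T2 - V_T1) / (T2 - T1)
Volume increment = 246.6 - 134.0 = 112.6 m^3/ha
PAI = 112.6 / 9 = 12.51 m^3/ha/year

12.51


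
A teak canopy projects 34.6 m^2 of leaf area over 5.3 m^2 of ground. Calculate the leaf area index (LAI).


Formula: LAI = total leaf area / ground area  (dimensionless)
LAI = 34.6 m^2 / 5.3 m^2
LAI = 6.53

6.53


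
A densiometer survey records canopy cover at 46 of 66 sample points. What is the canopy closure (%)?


Formula: Canopy closure = covered points / total points * 100
Closure = 46 / 66 * 100
Closure = 0.697 * 100 = 69.7%

69.7


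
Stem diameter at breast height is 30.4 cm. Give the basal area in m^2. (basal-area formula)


Formula: BA = pi * (DBH/2)^2 / 10000  (cm^2 to m^2)
Radius = DBH/2 = 30.4/2 = 15.2 cm
BA = pi * 15.2^2 / 10000
   = 725.8336 cm^2 / 10000
   = 0.0726 m^2

0.0726


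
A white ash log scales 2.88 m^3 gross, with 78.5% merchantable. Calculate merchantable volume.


Formula: MV = V_total * (merchantable_pct / 100)
Merchantable fraction = 78.5% / 100 = 0.785
MV = 2.88 m^3 * 0.785 = 2.261 m^3

2.261


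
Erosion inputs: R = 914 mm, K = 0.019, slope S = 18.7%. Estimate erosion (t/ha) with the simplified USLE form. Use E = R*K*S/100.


Formula: E = R * K * S / 100  (simplified USLE)
R * K = 914 * 0.019 = 17.366
E = 17.366 * 18.7 / 100 = 3.25 t/ha

3.25


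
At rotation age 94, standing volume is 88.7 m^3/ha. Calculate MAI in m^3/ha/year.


Formula: MAI = Total Volume / Stand Age
MAI = 88.7 m^3/ha / 94 years
MAI = 0.94 m^3/ha/year

0.94


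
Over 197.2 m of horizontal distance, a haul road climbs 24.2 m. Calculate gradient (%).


Formula: Gradient = rise / run * 100
Gradient = 24.2 / 197.2 * 100 = 12.3%

12.3


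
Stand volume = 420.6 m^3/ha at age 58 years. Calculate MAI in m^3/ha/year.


Formula: MAI = Total Volume / Stand Age
MAI = 420.6 m^3/ha / 58 years
MAI = 7.25 m^3/ha/year

7.25


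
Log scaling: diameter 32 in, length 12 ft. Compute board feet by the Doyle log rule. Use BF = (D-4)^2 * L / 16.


Doyle: BF = (D - 4)^2 * L / 16
Adjusted diameter = 32 - 4 = 28 in
(D-4)^2 = 28^2 = 784
BF = 784 * 12 / 16 = 588 BF

588


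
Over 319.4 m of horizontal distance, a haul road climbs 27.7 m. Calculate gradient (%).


Formula: Gradient = rise / run * 100
Gradient = 27.7 / 319.4 * 100 = 8.7%

8.7


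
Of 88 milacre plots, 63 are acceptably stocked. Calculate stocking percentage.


Formula: Stocking % = stocked plots / total plots * 100
Stocking = 63 / 88 * 100
Stocking = 0.7159 * 100 = 71.6%

71.6


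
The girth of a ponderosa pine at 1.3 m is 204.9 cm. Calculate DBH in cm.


Formula: DBH = C / pi
DBH = 204.9 / pi
pi = 3.14159...
DBH = 65.2 cm

65.2


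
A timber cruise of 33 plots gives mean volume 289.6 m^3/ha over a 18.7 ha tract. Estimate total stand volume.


Formula: Total Volume = Mean Volume per ha * Total Area
Total Volume = 289.6 m^3/ha * 18.7 ha
Total Volume = 5416 m^3

5416


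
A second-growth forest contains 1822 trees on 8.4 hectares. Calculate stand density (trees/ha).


Formula: Stand Density = N_trees / Area_ha
Density = 1822 trees / 8.4 ha
Density = 217 trees/ha

217


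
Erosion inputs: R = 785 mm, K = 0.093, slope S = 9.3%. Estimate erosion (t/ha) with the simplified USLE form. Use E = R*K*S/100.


Formula: E = R * K * S / 100  (simplified USLE)
R * K = 785 * 0.093 = 73.005
E = 73.005 * 9.3 / 100 = 6.79 t/ha

6.79


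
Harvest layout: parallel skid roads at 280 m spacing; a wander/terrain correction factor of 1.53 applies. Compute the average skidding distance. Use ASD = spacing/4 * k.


Formula: ASD = (spacing / 4) * correction
Uncorrected distance = spacing / 4 = 280 / 4 = 70 m
ASD = 70 * 1.53 = 107 m

107


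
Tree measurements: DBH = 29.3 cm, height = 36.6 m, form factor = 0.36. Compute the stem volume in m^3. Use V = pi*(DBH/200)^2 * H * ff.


Formula: V = pi * (DBH/200)^2 * H * ff
Radius = DBH/200 = 29.3/200 = 0.1465 m
Radius^2 = 0.1465^2 = 0.02146225 m^2
V = pi * 0.02146225 * 36.6 * 0.36
V = 0.888 m^3

0.888


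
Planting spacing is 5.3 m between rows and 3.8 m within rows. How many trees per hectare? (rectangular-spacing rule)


Formula: TPH = 10000 m^2/ha / (spacing_x * spacing_y)
Area per tree = 5.3 m * 3.8 m = 20.14 m^2
TPH = 10000 / 20.14 = 497 trees/ha

497


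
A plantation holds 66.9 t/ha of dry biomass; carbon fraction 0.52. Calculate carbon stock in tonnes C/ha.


Formula: Carbon Stock = Biomass * Carbon Fraction
C = 66.9 t/ha * 0.52
C = 34.8 t C/ha

34.8


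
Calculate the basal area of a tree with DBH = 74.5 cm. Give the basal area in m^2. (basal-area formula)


Formula: BA = pi * (DBH/2)^2 / 10000  (cm^2 to m^2)
Radius = DBH/2 = 74.5/2 = 37.25 cm
BA = pi * 37.25^2 / 10000
   = 4359.1562 cm^2 / 10000
   = 0.4359 m^2

0.4359


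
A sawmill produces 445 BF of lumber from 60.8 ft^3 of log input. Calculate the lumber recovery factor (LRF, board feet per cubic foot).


Formula: LRF = Lumber Output (BF) / Log Input (ft^3)
LRF = 445 BF / 60.8 ft^3
LRF = 7.32 BF/ft^3

7.32


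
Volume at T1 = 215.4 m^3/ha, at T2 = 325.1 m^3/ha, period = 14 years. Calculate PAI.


Formula: PAI = (V_T2 - V_T1) / (T2 - T1)
Volume increment = 325.1 - 215.4 = 109.7 m^3/ha
PAI = 109.7 / 14 = 7.84 m^3/ha/year

7.84


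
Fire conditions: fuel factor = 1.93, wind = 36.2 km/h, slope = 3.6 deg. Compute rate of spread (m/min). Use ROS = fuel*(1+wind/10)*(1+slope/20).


Formula: ROS = fuel * (1 + wind/10) * (1 + slope/20)
Wind factor = 1 + 36.2/10 = 4.62
Slope factor = 1 + 3.6/20 = 1.18
ROS = 1.93 * 4.62 * 1.18 = 10.52 m/min

10.52


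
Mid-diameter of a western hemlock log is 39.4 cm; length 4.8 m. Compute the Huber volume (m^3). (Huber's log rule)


Huber: V = Am * L,  Am = pi*(Dm/200)^2
Am = pi*(39.4/200)^2 = 0.121922 m^2
V = 0.121922*4.8 = 0.5852 m^3

0.5852


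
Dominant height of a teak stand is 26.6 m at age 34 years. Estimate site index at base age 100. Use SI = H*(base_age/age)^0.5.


Formula: SI = H_dom * (base_age / age)^0.5
Age ratio = 100 / 34 = 2.94118
sqrt(age_ratio) = 1.71499
SI = 26.6 * 1.71499 = 45.6 m

45.6


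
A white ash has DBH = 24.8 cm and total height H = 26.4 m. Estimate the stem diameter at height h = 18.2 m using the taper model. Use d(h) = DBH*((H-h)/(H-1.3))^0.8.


Taper: d(h) = DBH * ((H - h) / (H - 1.3))^0.8
Numerator = H - h = 26.4 - 18.2 = 8.2 m
Denominator = H - 1.3 = 26.4 - 1.3 = 25.1 m
Ratio = 8.2 / 25.1 = 0.32669
d = 24.8 * 0.32669^0.8 = 10.1 cm

10.1


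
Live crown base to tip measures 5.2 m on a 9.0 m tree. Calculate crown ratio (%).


Formula: Crown Ratio = (Crown Length / Total Height) * 100
CR = (5.2 m / 9.0 m) * 100
CR = 0.5778 * 100 = 57.8%

57.8


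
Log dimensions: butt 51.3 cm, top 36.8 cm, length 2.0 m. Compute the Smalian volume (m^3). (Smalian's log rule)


Smalian: V = (A1 + A2)/2 * L,  A = pi*(D/200)^2
A1 = pi*(51.3/200)^2 = 0.206692 m^2
A2 = pi*(36.8/200)^2 = 0.106362 m^2
V = (0.206692+0.106362)/2*2.0 = 0.3131 m^3

0.3131


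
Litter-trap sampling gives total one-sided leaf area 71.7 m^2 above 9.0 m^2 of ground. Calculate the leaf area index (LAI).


Formula: LAI = total leaf area / ground area  (dimensionless)
LAI = 71.7 m^2 / 9.0 m^2
LAI = 7.97

7.97


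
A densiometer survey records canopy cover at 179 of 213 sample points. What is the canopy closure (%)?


Formula: Canopy closure = covered points / total points * 100
Closure = 179 / 213 * 100
Closure = 0.8404 * 100 = 84.0%

84.0


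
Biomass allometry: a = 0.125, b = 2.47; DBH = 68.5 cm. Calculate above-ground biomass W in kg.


Formula: W = a * DBH^b  (allometric power law)
DBH^b = 68.5^2.47 = 34210.2078
W = 0.125 * 34210.2078 = 4276.3 kg

4276.3


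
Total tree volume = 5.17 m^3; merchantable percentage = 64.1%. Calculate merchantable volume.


Formula: MV = V_total * (merchantable_pct / 100)
Merchantable fraction = 64.1% / 100 = 0.641
MV = 5.17 m^3 * 0.641 = 3.314 m^3

3.314


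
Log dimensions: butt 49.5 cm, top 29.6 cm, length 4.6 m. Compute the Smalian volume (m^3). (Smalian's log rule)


Smalian: V = (A1 + A2)/2 * L,  A = pi*(D/200)^2
A1 = pi*(49.5/200)^2 = 0.192442 m^2
A2 = pi*(29.6/200)^2 = 0.068813 m^2
V = (0.192442+0.068813)/2*4.6 = 0.6009 m^3

0.6009


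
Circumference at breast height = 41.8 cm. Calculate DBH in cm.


Formula: DBH = C / pi
DBH = 41.8 / pi
pi = 3.14159...
DBH = 13.3 cm

13.3


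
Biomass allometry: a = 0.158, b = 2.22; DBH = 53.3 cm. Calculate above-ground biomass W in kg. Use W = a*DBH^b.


Formula: W = a * DBH^b  (allometric power law)
DBH^b = 53.3^2.22 = 6812.9375
W = 0.158 * 6812.9375 = 1076.4 kg

1076.4


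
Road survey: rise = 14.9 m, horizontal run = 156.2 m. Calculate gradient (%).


Formula: Gradient = rise / run * 100
Gradient = 14.9 / 156.2 * 100 = 9.5%

9.5


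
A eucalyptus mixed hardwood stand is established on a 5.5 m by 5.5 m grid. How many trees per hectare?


Formula: TPH = 10000 m^2/ha / (spacing_x * spacing_y)
Area per tree = 5.5 m * 5.5 m = 30.25 m^2
TPH = 10000 / 30.25 = 331 trees/ha

331


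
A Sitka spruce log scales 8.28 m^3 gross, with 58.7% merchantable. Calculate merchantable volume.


Formula: MV = V_total * (merchantable_pct / 100)
Merchantable fraction = 58.7% / 100 = 0.587
MV = 8.28 m^3 * 0.587 = 4.86 m^3

4.86


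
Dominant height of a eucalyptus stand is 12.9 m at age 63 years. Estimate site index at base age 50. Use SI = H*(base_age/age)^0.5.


Formula: SI = H_dom * (base_age / age)^0.5
Age ratio = 50 / 63 = 0.79365
sqrt(age_ratio) = 0.89087
SI = 12.9 * 0.89087 = 11.5 m

11.5


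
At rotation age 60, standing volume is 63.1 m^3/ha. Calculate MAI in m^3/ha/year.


Formula: MAI = Total Volume / Stand Age
MAI = 63.1 m^3/ha / 60 years
MAI = 1.05 m^3/ha/year

1.05


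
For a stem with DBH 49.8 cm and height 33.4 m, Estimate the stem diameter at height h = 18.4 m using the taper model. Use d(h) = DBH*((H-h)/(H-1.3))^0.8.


Taper: d(h) = DBH * ((H - h) / (H - 1.3))^0.8
Numerator = H - h = 33.4 - 18.4 = 15.0 m
Denominator = H - 1.3 = 33.4 - 1.3 = 32.1 m
Ratio = 15.0 / 32.1 = 0.46729
d = 49.8 * 0.46729^0.8 = 27.1 cm

27.1


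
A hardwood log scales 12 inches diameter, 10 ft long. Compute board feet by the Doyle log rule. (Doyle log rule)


Doyle: BF = (D - 4)^2 * L / 16
Adjusted diameter = 12 - 4 = 8 in
(D-4)^2 = 8^2 = 64
BF = 64 * 10 / 16 = 40 BF

40


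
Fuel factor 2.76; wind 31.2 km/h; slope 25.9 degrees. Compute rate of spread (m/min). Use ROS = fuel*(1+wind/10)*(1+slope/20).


Formula: ROS = fuel * (1 + wind/10) * (1 + slope/20)
Wind factor = 1 + 31.2/10 = 4.12
Slope factor = 1 + 25.9/20 = 2.295
ROS = 2.76 * 4.12 * 2.295 = 26.1 m/min

26.1


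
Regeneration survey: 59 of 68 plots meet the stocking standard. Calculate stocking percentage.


Formula: Stocking % = stocked plots / total plots * 100
Stocking = 59 / 68 * 100
Stocking = 0.8676 * 100 = 86.8%

86.8


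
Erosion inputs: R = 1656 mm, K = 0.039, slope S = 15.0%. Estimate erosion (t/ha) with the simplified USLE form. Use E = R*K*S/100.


Formula: E = R * K * S / 100  (simplified USLE)
R * K = 1656 * 0.039 = 64.584
E = 64.584 * 15.0 / 100 = 9.69 t/ha

9.69


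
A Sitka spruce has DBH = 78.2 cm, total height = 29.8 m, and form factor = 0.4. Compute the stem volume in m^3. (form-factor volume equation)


Formula: V = pi * (DBH/200)^2 * H * ff
Radius = DBH/200 = 78.2/200 = 0.391 m
Radius^2 = 0.391^2 = 0.152881 m^2
V = pi * 0.152881 * 29.8 * 0.4
V = 5.725 m^3

5.725


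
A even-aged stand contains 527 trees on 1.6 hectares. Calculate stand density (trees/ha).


Formula: Stand Density = N_trees / Area_ha
Density = 527 trees / 1.6 ha
Density = 329 trees/ha

329


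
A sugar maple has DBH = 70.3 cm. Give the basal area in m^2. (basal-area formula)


Formula: BA = pi * (DBH/2)^2 / 10000  (cm^2 to m^2)
Radius = DBH/2 = 70.3/2 = 35.15 cm
BA = pi * 35.15^2 / 10000
   = 3881.5084 cm^2 / 10000
   = 0.3882 m^2

0.3882


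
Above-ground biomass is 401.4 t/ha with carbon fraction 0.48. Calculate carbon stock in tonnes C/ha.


Formula: Carbon Stock = Biomass * Carbon Fraction
C = 401.4 t/ha * 0.48
C = 192.7 t C/ha

192.7


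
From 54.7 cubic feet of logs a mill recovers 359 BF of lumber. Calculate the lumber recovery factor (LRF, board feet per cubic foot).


Formula: LRF = Lumber Output (BF) / Log Input (ft^3)
LRF = 359 BF / 54.7 ft^3
LRF = 6.56 BF/ft^3

6.56


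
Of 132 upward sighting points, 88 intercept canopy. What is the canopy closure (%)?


Formula: Canopy closure = covered points / total points * 100
Closure = 88 / 132 * 100
Closure = 0.6667 * 100 = 66.7%

66.7


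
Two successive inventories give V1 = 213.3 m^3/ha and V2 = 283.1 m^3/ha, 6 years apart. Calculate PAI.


Formula: PAI = (V_T2 - V_T1) / (T2 - T1)
Volume increment = 283.1 - 213.3 = 69.8 m^3/ha
PAI = 69.8 / 6 = 11.63 m^3/ha/year

11.63


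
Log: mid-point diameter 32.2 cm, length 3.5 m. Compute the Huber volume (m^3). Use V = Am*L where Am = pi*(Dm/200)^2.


Huber: V = Am * L,  Am = pi*(Dm/200)^2
Am = pi*(32.2/200)^2 = 0.081433 m^2
V = 0.081433*3.5 = 0.285 m^3

0.285


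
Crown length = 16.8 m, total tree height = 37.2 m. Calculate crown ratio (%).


Formula: Crown Ratio = (Crown Length / Total Height) * 100
CR = (16.8 m / 37.2 m) * 100
CR = 0.4516 * 100 = 45.2%

45.2


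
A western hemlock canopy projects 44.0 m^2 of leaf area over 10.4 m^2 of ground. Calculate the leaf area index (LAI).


Formula: LAI = total leaf area / ground area  (dimensionless)
LAI = 44.0 m^2 / 10.4 m^2
LAI = 4.23

4.23


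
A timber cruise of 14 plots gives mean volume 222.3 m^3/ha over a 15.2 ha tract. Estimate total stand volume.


Formula: Total Volume = Mean Volume per ha * Total Area
Total Volume = 222.3 m^3/ha * 15.2 ha
Total Volume = 3379 m^3

3379


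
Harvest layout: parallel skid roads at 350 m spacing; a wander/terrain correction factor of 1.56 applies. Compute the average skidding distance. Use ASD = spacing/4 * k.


Formula: ASD = (spacing / 4) * correction
Uncorrected distance = spacing / 4 = 350 / 4 = 87.5 m
ASD = 87.5 * 1.56 = 137 m

137


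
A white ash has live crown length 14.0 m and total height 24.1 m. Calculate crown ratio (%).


Formula: Crown Ratio = (Crown Length / Total Height) * 100
CR = (14.0 m / 24.1 m) * 100
CR = 0.5809 * 100 = 58.1%

58.1


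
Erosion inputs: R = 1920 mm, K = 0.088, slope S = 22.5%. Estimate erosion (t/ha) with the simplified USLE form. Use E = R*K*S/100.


Formula: E = R * K * S / 100  (simplified USLE)
R * K = 1920 * 0.088 = 168.96
E = 168.96 * 22.5 / 100 = 38.02 t/ha

38.02


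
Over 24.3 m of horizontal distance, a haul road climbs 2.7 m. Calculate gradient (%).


Formula: Gradient = rise / run * 100
Gradient = 2.7 / 24.3 * 100 = 11.1%

11.1


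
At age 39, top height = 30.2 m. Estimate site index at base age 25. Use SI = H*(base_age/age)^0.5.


Formula: SI = H_dom * (base_age / age)^0.5
Age ratio = 25 / 39 = 0.64103
sqrt(age_ratio) = 0.80064
SI = 30.2 * 0.80064 = 24.2 m

24.2


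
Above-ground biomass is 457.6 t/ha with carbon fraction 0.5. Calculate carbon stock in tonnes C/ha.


Formula: Carbon Stock = Biomass * Carbon Fraction
C = 457.6 t/ha * 0.5
C = 228.8 t C/ha

228.8


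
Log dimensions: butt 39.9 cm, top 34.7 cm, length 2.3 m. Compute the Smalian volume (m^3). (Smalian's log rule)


Smalian: V = (A1 + A2)/2 * L,  A = pi*(D/200)^2
A1 = pi*(39.9/200)^2 = 0.125036 m^2
A2 = pi*(34.7/200)^2 = 0.094569 m^2
V = (0.125036+0.094569)/2*2.3 = 0.2525 m^3

0.2525


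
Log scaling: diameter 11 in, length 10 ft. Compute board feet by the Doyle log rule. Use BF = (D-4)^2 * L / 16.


Doyle: BF = (D - 4)^2 * L / 16
Adjusted diameter = 11 - 4 = 7 in
(D-4)^2 = 7^2 = 49
BF = 49 * 10 / 16 = 31 BF

31


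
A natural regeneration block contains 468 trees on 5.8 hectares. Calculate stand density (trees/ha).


Formula: Stand Density = N_trees / Area_ha
Density = 468 trees / 5.8 ha
Density = 81 trees/ha

81


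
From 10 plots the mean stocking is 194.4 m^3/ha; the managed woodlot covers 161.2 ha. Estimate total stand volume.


Formula: Total Volume = Mean Volume per ha * Total Area
Total Volume = 194.4 m^3/ha * 161.2 ha
Total Volume = 31337 m^3

31337


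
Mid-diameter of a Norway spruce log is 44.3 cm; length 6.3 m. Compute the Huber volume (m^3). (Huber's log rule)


Huber: V = Am * L,  Am = pi*(Dm/200)^2
Am = pi*(44.3/200)^2 = 0.154134 m^2
V = 0.154134*6.3 = 0.971 m^3

0.971


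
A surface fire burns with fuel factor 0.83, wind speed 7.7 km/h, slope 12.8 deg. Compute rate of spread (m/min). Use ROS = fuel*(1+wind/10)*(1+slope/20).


Formula: ROS = fuel * (1 + wind/10) * (1 + slope/20)
Wind factor = 1 + 7.7/10 = 1.77
Slope factor = 1 + 12.8/20 = 1.64
ROS = 0.83 * 1.77 * 1.64 = 2.41 m/min

2.41


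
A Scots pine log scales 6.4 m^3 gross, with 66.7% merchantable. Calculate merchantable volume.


Formula: MV = V_total * (merchantable_pct / 100)
Merchantable fraction = 66.7% / 100 = 0.667
MV = 6.4 m^3 * 0.667 = 4.269 m^3

4.269


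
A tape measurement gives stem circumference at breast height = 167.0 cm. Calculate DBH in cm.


Formula: DBH = C / pi
DBH = 167.0 / pi
pi = 3.14159...
DBH = 53.2 cm

53.2


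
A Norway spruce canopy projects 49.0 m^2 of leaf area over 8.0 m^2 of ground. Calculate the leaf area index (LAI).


Formula: LAI = total leaf area / ground area  (dimensionless)
LAI = 49.0 m^2 / 8.0 m^2
LAI = 6.13

6.13


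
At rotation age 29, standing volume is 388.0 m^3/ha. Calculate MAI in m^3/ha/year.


Formula: MAI = Total Volume / Stand Age
MAI = 388.0 m^3/ha / 29 years
MAI = 13.38 m^3/ha/year

13.38


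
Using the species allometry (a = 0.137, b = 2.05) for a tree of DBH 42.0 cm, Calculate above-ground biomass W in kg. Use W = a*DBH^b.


Formula: W = a * DBH^b  (allometric power law)
DBH^b = 42.0^2.05 = 2126.4787
W = 0.137 * 2126.4787 = 291.3 kg

291.3


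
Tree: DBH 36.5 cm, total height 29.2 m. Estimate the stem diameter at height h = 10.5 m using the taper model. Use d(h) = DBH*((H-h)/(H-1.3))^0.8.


Taper: d(h) = DBH * ((H - h) / (H - 1.3))^0.8
Numerator = H - h = 29.2 - 10.5 = 18.7 m
Denominator = H - 1.3 = 29.2 - 1.3 = 27.9 m
Ratio = 18.7 / 27.9 = 0.67025
d = 36.5 * 0.67025^0.8 = 26.5 cm

26.5


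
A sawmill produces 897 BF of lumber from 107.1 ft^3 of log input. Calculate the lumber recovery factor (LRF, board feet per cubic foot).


Formula: LRF = Lumber Output (BF) / Log Input (ft^3)
LRF = 897 BF / 107.1 ft^3
LRF = 8.38 BF/ft^3

8.38


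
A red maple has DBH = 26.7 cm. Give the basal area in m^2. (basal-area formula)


Formula: BA = pi * (DBH/2)^2 / 10000  (cm^2 to m^2)
Radius = DBH/2 = 26.7/2 = 13.35 cm
BA = pi * 13.35^2 / 10000
   = 559.9025 cm^2 / 10000
   = 0.056 m^2

0.056


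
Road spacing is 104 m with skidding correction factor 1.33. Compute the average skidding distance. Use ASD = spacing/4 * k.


Formula: ASD = (spacing / 4) * correction
Uncorrected distance = spacing / 4 = 104 / 4 = 26 m
ASD = 26 * 1.33 = 35 m

35


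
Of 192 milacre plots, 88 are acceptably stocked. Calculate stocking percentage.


Formula: Stocking % = stocked plots / total plots * 100
Stocking = 88 / 192 * 100
Stocking = 0.4583 * 100 = 45.8%

45.8


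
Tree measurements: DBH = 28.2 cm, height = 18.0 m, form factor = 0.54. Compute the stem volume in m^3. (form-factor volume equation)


Formula: V = pi * (DBH/200)^2 * H * ff
Radius = DBH/200 = 28.2/200 = 0.141 m
Radius^2 = 0.141^2 = 0.019881 m^2
V = pi * 0.019881 * 18.0 * 0.54
V = 0.607 m^3

0.607


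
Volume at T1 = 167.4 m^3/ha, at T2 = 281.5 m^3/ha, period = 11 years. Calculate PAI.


Formula: PAI = (V_T2 - V_T1) / (T2 - T1)
Volume increment = 281.5 - 167.4 = 114.1 m^3/ha
PAI = 114.1 / 11 = 10.37 m^3/ha/year

10.37


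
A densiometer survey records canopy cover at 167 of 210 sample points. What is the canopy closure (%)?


Formula: Canopy closure = covered points / total points * 100
Closure = 167 / 210 * 100
Closure = 0.7952 * 100 = 79.5%

79.5


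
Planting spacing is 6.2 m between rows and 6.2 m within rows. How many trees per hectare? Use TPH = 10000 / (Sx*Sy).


Formula: TPH = 10000 m^2/ha / (spacing_x * spacing_y)
Area per tree = 6.2 m * 6.2 m = 38.44 m^2
TPH = 10000 / 38.44 = 260 trees/ha

260


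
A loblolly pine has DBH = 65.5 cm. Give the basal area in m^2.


Formula: BA = pi * (DBH/2)^2 / 10000  (cm^2 to m^2)
Radius = DBH/2 = 65.5/2 = 32.75 cm
BA = pi * 32.75^2 / 10000
   = 3369.5545 cm^2 / 10000
   = 0.337 m^2

0.337


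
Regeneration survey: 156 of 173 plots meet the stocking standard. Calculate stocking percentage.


Formula: Stocking % = stocked plots / total plots * 100
Stocking = 156 / 173 * 100
Stocking = 0.9017 * 100 = 90.2%

90.2


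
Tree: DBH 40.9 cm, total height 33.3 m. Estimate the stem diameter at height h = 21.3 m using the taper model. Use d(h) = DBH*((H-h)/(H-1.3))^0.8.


Taper: d(h) = DBH * ((H - h) / (H - 1.3))^0.8
Numerator = H - h = 33.3 - 21.3 = 12.0 m
Denominator = H - 1.3 = 33.3 - 1.3 = 32.0 m
Ratio = 12.0 / 32.0 = 0.375
d = 40.9 * 0.375^0.8 = 18.7 cm

18.7


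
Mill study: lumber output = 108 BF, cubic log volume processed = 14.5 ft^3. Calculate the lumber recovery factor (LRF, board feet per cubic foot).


Formula: LRF = Lumber Output (BF) / Log Input (ft^3)
LRF = 108 BF / 14.5 ft^3
LRF = 7.45 BF/ft^3

7.45


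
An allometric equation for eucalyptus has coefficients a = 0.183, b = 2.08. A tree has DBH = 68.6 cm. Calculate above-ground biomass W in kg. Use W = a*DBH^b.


Formula: W = a * DBH^b  (allometric power law)
DBH^b = 68.6^2.08 = 6600.1554
W = 0.183 * 6600.1554 = 1207.8 kg

1207.8


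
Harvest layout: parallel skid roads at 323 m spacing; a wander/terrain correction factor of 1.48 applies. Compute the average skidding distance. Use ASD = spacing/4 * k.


Formula: ASD = (spacing / 4) * correction
Uncorrected distance = spacing / 4 = 323 / 4 = 80.75 m
ASD = 80.75 * 1.48 = 120 m

120


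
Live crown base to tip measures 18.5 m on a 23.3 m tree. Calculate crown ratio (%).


Formula: Crown Ratio = (Crown Length / Total Height) * 100
CR = (18.5 m / 23.3 m) * 100
CR = 0.794 * 100 = 79.4%

79.4


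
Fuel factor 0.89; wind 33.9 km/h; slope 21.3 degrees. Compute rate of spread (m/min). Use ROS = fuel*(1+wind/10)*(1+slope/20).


Formula: ROS = fuel * (1 + wind/10) * (1 + slope/20)
Wind factor = 1 + 33.9/10 = 4.39
Slope factor = 1 + 21.3/20 = 2.065
ROS = 0.89 * 4.39 * 2.065 = 8.07 m/min

8.07


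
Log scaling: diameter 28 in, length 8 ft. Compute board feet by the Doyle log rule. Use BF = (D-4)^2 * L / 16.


Doyle: BF = (D - 4)^2 * L / 16
Adjusted diameter = 28 - 4 = 24 in
(D-4)^2 = 24^2 = 576
BF = 576 * 8 / 16 = 288 BF

288


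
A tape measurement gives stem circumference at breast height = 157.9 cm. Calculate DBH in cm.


Formula: DBH = C / pi
DBH = 157.9 / pi
pi = 3.14159...
DBH = 50.3 cm

50.3


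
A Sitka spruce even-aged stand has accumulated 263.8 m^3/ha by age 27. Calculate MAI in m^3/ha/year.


Formula: MAI = Total Volume / Stand Age
MAI = 263.8 m^3/ha / 27 years
MAI = 9.77 m^3/ha/year

9.77


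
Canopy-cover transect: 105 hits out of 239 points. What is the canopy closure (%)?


Formula: Canopy closure = covered points / total points * 100
Closure = 105 / 239 * 100
Closure = 0.4393 * 100 = 43.9%

43.9


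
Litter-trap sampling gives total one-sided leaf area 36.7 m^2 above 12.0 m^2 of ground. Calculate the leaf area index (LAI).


Formula: LAI = total leaf area / ground area  (dimensionless)
LAI = 36.7 m^2 / 12.0 m^2
LAI = 3.06

3.06


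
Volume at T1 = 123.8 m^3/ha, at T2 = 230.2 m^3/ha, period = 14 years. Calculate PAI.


Formula: PAI = (V_T2 - V_T1) / (T2 - T1)
Volume increment = 230.2 - 123.8 = 106.4 m^3/ha
PAI = 106.4 / 14 = 7.6 m^3/ha/year

7.6


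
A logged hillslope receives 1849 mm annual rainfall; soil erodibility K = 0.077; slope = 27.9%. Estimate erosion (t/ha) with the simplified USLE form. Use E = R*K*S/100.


Formula: E = R * K * S / 100  (simplified USLE)
R * K = 1849 * 0.077 = 142.373
E = 142.373 * 27.9 / 100 = 39.72 t/ha

39.72


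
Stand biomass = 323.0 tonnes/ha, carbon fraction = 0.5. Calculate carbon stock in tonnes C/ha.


Formula: Carbon Stock = Biomass * Carbon Fraction
C = 323.0 t/ha * 0.5
C = 161.5 t C/ha

161.5


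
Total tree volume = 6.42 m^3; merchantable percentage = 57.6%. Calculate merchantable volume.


Formula: MV = V_total * (merchantable_pct / 100)
Merchantable fraction = 57.6% / 100 = 0.576
MV = 6.42 m^3 * 0.576 = 3.698 m^3

3.698


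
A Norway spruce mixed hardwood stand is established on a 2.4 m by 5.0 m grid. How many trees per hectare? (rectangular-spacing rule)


Formula: TPH = 10000 m^2/ha / (spacing_x * spacing_y)
Area per tree = 2.4 m * 5.0 m = 12.0 m^2
TPH = 10000 / 12.0 = 833 trees/ha

833


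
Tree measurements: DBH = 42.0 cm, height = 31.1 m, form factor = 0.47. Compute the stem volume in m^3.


Formula: V = pi * (DBH/200)^2 * H * ff
Radius = DBH/200 = 42.0/200 = 0.21 m
Radius^2 = 0.21^2 = 0.0441 m^2
V = pi * 0.0441 * 31.1 * 0.47
V = 2.025 m^3

2.025


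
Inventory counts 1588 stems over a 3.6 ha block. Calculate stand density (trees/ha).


Formula: Stand Density = N_trees / Area_ha
Density = 1588 trees / 3.6 ha
Density = 441 trees/ha

441


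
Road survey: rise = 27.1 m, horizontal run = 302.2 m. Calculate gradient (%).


Formula: Gradient = rise / run * 100
Gradient = 27.1 / 302.2 * 100 = 9.0%

9.0


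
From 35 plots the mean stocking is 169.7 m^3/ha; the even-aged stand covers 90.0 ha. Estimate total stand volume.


Formula: Total Volume = Mean Volume per ha * Total Area
Total Volume = 169.7 m^3/ha * 90.0 ha
Total Volume = 15273 m^3

15273


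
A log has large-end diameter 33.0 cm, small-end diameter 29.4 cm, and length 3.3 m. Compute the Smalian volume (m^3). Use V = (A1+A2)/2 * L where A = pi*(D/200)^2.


Smalian: V = (A1 + A2)/2 * L,  A = pi*(D/200)^2
A1 = pi*(33.0/200)^2 = 0.08553 m^2
A2 = pi*(29.4/200)^2 = 0.067887 m^2
V = (0.08553+0.067887)/2*3.3 = 0.2531 m^3

0.2531


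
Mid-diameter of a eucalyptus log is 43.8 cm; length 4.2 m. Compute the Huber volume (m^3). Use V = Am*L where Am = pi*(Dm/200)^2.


Huber: V = Am * L,  Am = pi*(Dm/200)^2
Am = pi*(43.8/200)^2 = 0.150674 m^2
V = 0.150674*4.2 = 0.6328 m^3

0.6328


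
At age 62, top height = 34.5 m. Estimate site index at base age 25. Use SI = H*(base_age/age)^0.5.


Formula: SI = H_dom * (base_age / age)^0.5
Age ratio = 25 / 62 = 0.40323
sqrt(age_ratio) = 0.635
SI = 34.5 * 0.635 = 21.9 m

21.9


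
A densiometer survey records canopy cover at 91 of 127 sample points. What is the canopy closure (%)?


Formula: Canopy closure = covered points / total points * 100
Closure = 91 / 127 * 100
Closure = 0.7165 * 100 = 71.7%

71.7


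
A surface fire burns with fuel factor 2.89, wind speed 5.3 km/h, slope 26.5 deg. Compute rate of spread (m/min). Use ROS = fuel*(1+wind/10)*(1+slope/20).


Formula: ROS = fuel * (1 + wind/10) * (1 + slope/20)
Wind factor = 1 + 5.3/10 = 1.53
Slope factor = 1 + 26.5/20 = 2.325
ROS = 2.89 * 1.53 * 2.325 = 10.28 m/min

10.28


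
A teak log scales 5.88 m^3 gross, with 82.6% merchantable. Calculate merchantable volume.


Formula: MV = V_total * (merchantable_pct / 100)
Merchantable fraction = 82.6% / 100 = 0.826
MV = 5.88 m^3 * 0.826 = 4.857 m^3

4.857


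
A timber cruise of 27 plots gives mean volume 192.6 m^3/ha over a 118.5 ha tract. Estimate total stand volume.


Formula: Total Volume = Mean Volume per ha * Total Area
Total Volume = 192.6 m^3/ha * 118.5 ha
Total Volume = 22823 m^3

22823


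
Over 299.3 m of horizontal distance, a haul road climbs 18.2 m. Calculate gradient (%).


Formula: Gradient = rise / run * 100
Gradient = 18.2 / 299.3 * 100 = 6.1%

6.1


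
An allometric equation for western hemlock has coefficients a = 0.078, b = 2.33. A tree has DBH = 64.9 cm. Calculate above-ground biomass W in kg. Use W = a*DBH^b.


Formula: W = a * DBH^b  (allometric power law)
DBH^b = 64.9^2.33 = 16692.8366
W = 0.078 * 16692.8366 = 1302.0 kg

1302.0


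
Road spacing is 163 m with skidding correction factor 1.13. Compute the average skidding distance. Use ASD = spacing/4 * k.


Formula: ASD = (spacing / 4) * correction
Uncorrected distance = spacing / 4 = 163 / 4 = 40.75 m
ASD = 40.75 * 1.13 = 46 m

46


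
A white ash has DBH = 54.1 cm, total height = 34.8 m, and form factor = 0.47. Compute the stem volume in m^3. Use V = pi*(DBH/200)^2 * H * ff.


Formula: V = pi * (DBH/200)^2 * H * ff
Radius = DBH/200 = 54.1/200 = 0.2705 m
Radius^2 = 0.2705^2 = 0.07317025 m^2
V = pi * 0.07317025 * 34.8 * 0.47
V = 3.76 m^3

3.76


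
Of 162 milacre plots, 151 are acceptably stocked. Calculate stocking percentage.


Formula: Stocking % = stocked plots / total plots * 100
Stocking = 151 / 162 * 100
Stocking = 0.9321 * 100 = 93.2%

93.2


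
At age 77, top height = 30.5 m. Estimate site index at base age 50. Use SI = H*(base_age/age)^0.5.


Formula: SI = H_dom * (base_age / age)^0.5
Age ratio = 50 / 77 = 0.64935
sqrt(age_ratio) = 0.80582
SI = 30.5 * 0.80582 = 24.6 m

24.6


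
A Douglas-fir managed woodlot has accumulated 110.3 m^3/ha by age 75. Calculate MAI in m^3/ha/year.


Formula: MAI = Total Volume / Stand Age
MAI = 110.3 m^3/ha / 75 years
MAI = 1.47 m^3/ha/year

1.47


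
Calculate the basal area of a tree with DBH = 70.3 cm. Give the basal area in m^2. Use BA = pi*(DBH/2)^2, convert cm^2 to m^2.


Formula: BA = pi * (DBH/2)^2 / 10000  (cm^2 to m^2)
Radius = DBH/2 = 70.3/2 = 35.15 cm
BA = pi * 35.15^2 / 10000
   = 3881.5084 cm^2 / 10000
   = 0.3882 m^2

0.3882


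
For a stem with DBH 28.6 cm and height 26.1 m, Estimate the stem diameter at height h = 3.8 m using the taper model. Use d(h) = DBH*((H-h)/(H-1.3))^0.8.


Taper: d(h) = DBH * ((H - h) / (H - 1.3))^0.8
Numerator = H - h = 26.1 - 3.8 = 22.3 m
Denominator = H - 1.3 = 26.1 - 1.3 = 24.8 m
Ratio = 22.3 / 24.8 = 0.89919
d = 28.6 * 0.89919^0.8 = 26.3 cm

26.3


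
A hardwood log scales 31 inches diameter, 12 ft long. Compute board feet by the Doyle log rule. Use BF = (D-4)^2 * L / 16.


Doyle: BF = (D - 4)^2 * L / 16
Adjusted diameter = 31 - 4 = 27 in
(D-4)^2 = 27^2 = 729
BF = 729 * 12 / 16 = 547 BF

547


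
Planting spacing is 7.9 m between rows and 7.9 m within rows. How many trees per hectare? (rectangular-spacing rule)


Formula: TPH = 10000 m^2/ha / (spacing_x * spacing_y)
Area per tree = 7.9 m * 7.9 m = 62.41 m^2
TPH = 10000 / 62.41 = 160 trees/ha

160


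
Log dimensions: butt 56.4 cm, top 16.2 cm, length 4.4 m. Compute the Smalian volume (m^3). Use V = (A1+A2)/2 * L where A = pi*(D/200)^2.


Smalian: V = (A1 + A2)/2 * L,  A = pi*(D/200)^2
A1 = pi*(56.4/200)^2 = 0.249832 m^2
A2 = pi*(16.2/200)^2 = 0.020612 m^2
V = (0.249832+0.020612)/2*4.4 = 0.595 m^3

0.595


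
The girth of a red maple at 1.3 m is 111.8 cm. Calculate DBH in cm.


Formula: DBH = C / pi
DBH = 111.8 / pi
pi = 3.14159...
DBH = 35.6 cm

35.6


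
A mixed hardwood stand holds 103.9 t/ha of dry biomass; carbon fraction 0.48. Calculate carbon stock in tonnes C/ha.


Formula: Carbon Stock = Biomass * Carbon Fraction
C = 103.9 t/ha * 0.48
C = 49.9 t C/ha

49.9


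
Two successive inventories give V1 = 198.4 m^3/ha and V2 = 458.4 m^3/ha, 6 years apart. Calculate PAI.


Formula: PAI = (V_T2 - V_T1) / (T2 - T1)
Volume increment = 458.4 - 198.4 = 260.0 m^3/ha
PAI = 260.0 / 6 = 43.33 m^3/ha/year

43.33


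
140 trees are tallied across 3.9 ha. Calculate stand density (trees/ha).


Formula: Stand Density = N_trees / Area_ha
Density = 140 trees / 3.9 ha
Density = 36 trees/ha

36


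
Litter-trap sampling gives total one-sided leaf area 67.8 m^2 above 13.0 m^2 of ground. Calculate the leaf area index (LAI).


Formula: LAI = total leaf area / ground area  (dimensionless)
LAI = 67.8 m^2 / 13.0 m^2
LAI = 5.22

5.22


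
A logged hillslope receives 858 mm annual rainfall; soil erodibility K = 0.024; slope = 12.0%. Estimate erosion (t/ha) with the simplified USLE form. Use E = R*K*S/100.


Formula: E = R * K * S / 100  (simplified USLE)
R * K = 858 * 0.024 = 20.592
E = 20.592 * 12.0 / 100 = 2.47 t/ha

2.47


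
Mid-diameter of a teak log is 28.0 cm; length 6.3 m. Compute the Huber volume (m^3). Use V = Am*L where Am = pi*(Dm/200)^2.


Huber: V = Am * L,  Am = pi*(Dm/200)^2
Am = pi*(28.0/200)^2 = 0.061575 m^2
V = 0.061575*6.3 = 0.3879 m^3

0.3879


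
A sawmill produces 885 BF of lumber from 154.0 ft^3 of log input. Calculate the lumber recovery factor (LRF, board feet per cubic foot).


Formula: LRF = Lumber Output (BF) / Log Input (ft^3)
LRF = 885 BF / 154.0 ft^3
LRF = 5.75 BF/ft^3

5.75


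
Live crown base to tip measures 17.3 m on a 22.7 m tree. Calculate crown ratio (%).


Formula: Crown Ratio = (Crown Length / Total Height) * 100
CR = (17.3 m / 22.7 m) * 100
CR = 0.7621 * 100 = 76.2%

76.2


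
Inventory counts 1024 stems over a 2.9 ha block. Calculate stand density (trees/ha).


Formula: Stand Density = N_trees / Area_ha
Density = 1024 trees / 2.9 ha
Density = 353 trees/ha

353


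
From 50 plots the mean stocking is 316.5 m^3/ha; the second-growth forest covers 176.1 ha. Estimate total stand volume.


Formula: Total Volume = Mean Volume per ha * Total Area
Total Volume = 316.5 m^3/ha * 176.1 ha
Total Volume = 55736 m^3

55736


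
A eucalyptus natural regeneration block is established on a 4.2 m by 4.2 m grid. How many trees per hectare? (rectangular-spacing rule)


Formula: TPH = 10000 m^2/ha / (spacing_x * spacing_y)
Area per tree = 4.2 m * 4.2 m = 17.64 m^2
TPH = 10000 / 17.64 = 567 trees/ha

567


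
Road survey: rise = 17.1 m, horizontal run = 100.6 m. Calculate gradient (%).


Formula: Gradient = rise / run * 100
Gradient = 17.1 / 100.6 * 100 = 17.0%

17.0


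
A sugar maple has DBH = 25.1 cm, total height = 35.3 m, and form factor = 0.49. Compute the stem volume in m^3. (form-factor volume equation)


Formula: V = pi * (DBH/200)^2 * H * ff
Radius = DBH/200 = 25.1/200 = 0.1255 m
Radius^2 = 0.1255^2 = 0.01575025 m^2
V = pi * 0.01575025 * 35.3 * 0.49
V = 0.856 m^3

0.856


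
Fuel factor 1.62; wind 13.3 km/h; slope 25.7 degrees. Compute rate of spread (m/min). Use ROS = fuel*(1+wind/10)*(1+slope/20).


Formula: ROS = fuel * (1 + wind/10) * (1 + slope/20)
Wind factor = 1 + 13.3/10 = 2.33
Slope factor = 1 + 25.7/20 = 2.285
ROS = 1.62 * 2.33 * 2.285 = 8.62 m/min

8.62


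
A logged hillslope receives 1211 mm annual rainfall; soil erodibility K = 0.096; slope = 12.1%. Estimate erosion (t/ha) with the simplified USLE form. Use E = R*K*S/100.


Formula: E = R * K * S / 100  (simplified USLE)
R * K = 1211 * 0.096 = 116.256
E = 116.256 * 12.1 / 100 = 14.07 t/ha

14.07
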